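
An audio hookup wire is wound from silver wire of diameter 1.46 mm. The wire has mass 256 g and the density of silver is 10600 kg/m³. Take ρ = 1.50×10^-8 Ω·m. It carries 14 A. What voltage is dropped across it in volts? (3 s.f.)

1.81 V

A = π(d/2)² = π(7.3000e-04 m)² = 1.6742e-06 m²
L = m/(density·A) = 0.256/(10600×1.6742e-06) = 14.43 m
R = ρL/A = (1.50×10^-8)(14.43)/(1.6742e-06) = 0.1293 Ω
V = IR = 14 × 0.1293 = 1.81 V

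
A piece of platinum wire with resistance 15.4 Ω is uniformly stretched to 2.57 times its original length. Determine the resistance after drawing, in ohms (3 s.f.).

Volume constant ⇒ A' = A/k with k = 2.57. R' = ρ(kL)/(A/k) = k²R.
R' = 6.605 × 15.4 = 102 Ω

102 Ω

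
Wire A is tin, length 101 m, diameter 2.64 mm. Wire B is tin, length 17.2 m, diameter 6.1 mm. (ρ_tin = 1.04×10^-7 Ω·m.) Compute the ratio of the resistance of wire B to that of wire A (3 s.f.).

0.0319

R ∝ ρL/d², so R_B/R_A = (L_B/L_A) × (d_A/d_B)²
= (17.2/101) × (2.64/6.1)² = 0.0319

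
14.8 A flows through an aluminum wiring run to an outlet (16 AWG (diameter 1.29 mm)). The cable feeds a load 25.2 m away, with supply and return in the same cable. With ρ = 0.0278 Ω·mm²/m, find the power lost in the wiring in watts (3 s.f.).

ρ = 0.0278 Ω·mm²/m = 2.78×10^-8 Ω·m
A = π(1.29/2 mm)² = π(6.4500e-04 m)² = 1.307e-06 m²
Total conductor length (both ways) L = 2 × 25.2 = 50.4 m
R = ρL/A = (2.78×10^-8)(50.4)/(1.307e-06) = 1.072 Ω
P = I²R = (14.8)² × 1.072 = 235 W

235 W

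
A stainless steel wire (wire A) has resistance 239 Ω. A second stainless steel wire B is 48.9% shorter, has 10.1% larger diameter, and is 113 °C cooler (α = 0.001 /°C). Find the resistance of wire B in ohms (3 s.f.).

R ∝ ρL/d² with ρ ∝ (1+αΔT), so R_B/R_A = (1 − 48.9/100) × (1 + 10.1/100)⁻² × (1 − 0.001×113)
= 0.511 × 0.8249 × 0.887 = 0.3739
R_B = 0.3739 × 239 = 89.4 Ω

89.4 Ω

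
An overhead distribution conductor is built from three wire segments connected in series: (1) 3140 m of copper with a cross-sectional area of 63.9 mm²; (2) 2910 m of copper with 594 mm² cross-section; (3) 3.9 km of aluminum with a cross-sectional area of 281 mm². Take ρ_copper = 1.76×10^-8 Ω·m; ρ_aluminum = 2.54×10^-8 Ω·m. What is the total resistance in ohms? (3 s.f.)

1.30 Ω

Seg 1: A = 63.9 mm² = 6.390e-05 m²
R_1 = (1.76×10^-8)(3140)/(6.390e-05) = 0.8649 Ω
Seg 2: A = 594 mm² = 5.940e-04 m²
R_2 = (1.76×10^-8)(2910)/(5.940e-04) = 0.08622 Ω
Seg 3: A = 281 mm² = 2.810e-04 m²
R_3 = (2.54×10^-8)(3900)/(2.810e-04) = 0.3525 Ω
R_total = R_1 + R_2 + R_3 = 1.30 Ω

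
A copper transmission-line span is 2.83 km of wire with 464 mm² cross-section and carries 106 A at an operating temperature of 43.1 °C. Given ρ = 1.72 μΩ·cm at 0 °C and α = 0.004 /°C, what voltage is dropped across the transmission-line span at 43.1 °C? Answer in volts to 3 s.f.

13.0 V

ρ = 1.72 μΩ·cm = 1.72×10^-8 Ω·m
A = 464 mm² = 4.640e-04 m²
R₍0₎ = ρL/A = (1.72×10^-8)(2830)/(4.640e-04) = 0.1049 Ω
R₍43.1₎ = R₍0₎(1 + αΔT) = 0.1049 × (1 + 0.004×43.1) = 0.123 Ω
V = IR = 106 × 0.123 = 13.0 V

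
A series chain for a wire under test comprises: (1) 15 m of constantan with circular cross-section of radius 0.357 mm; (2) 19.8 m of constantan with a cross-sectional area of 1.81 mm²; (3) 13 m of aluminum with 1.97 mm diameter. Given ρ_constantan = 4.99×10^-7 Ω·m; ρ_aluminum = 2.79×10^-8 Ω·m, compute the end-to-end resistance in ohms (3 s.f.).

24.3 Ω

Seg 1: A = πr² = π(3.5700e-04 m)² = 4.004e-07 m²
R_1 = (4.99×10^-7)(15)/(4.004e-07) = 18.69 Ω
Seg 2: A = 1.81 mm² = 1.810e-06 m²
R_2 = (4.99×10^-7)(19.8)/(1.810e-06) = 5.459 Ω
Seg 3: A = π(d/2)² = π(9.8500e-04 m)² = 3.048e-06 m²
R_3 = (2.79×10^-8)(13)/(3.048e-06) = 0.119 Ω
R_total = R_1 + R_2 + R_3 = 24.3 Ω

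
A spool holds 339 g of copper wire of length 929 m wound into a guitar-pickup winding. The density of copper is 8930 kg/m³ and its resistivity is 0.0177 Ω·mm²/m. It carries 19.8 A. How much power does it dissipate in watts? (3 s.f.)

ρ = 0.0177 Ω·mm²/m = 1.77×10^-8 Ω·m
A = m/(density·L) = 0.339/(8930×929) = 4.0863e-08 m²
R = ρL/A = (1.77×10^-8)(929)/(4.0863e-08) = 402.4 Ω
P = I²R = (19.8)² × 402.4 = 1.58×10^5 W

1.58×10^5 W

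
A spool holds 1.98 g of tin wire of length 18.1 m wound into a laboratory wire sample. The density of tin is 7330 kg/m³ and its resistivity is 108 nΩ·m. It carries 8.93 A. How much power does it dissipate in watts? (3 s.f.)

10400 W

ρ = 108 nΩ·m = 1.08×10^-7 Ω·m
A = m/(density·L) = 0.00198/(7330×18.1) = 1.4924e-08 m²
R = ρL/A = (1.08×10^-7)(18.1)/(1.4924e-08) = 131 Ω
P = I²R = (8.93)² × 131 = 10400 W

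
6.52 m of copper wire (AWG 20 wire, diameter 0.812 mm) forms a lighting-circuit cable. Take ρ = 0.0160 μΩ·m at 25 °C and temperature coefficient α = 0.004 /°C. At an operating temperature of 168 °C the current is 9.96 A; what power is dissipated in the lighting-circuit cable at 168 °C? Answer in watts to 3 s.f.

ρ = 0.0160 μΩ·m = 1.60×10^-8 Ω·m
A = π(0.812/2 mm)² = π(4.0600e-04 m)² = 5.178e-07 m²
R₍25₎ = ρL/A = (1.60×10^-8)(6.52)/(5.178e-07) = 0.2014 Ω
R₍168₎ = R₍25₎(1 + αΔT) = 0.2014 × (1 + 0.004×143) = 0.3167 Ω
P = I²R = (9.96)² × 0.3167 = 31.4 W

31.4 W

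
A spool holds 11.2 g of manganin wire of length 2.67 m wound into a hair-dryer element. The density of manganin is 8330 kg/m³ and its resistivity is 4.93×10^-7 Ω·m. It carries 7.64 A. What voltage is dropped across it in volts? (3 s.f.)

20.0 V

A = m/(density·L) = 0.0112/(8330×2.67) = 5.0357e-07 m²
R = ρL/A = (4.93×10^-7)(2.67)/(5.0357e-07) = 2.614 Ω
V = IR = 7.64 × 2.614 = 20.0 V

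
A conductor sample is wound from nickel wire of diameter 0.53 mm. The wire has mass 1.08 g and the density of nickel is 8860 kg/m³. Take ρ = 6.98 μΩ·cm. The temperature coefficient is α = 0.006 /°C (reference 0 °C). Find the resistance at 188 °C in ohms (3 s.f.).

0.372 Ω

ρ = 6.98 μΩ·cm = 6.98×10^-8 Ω·m
A = π(d/2)² = π(2.6500e-04 m)² = 2.2062e-07 m²
L = m/(density·A) = 0.00108/(8860×2.2062e-07) = 0.5525 m
R = ρL/A = (6.98×10^-8)(0.5525)/(2.2062e-07) = 0.1748 Ω
R(188 °C) = 0.1748 × (1 + 0.006×188) = 0.372 Ω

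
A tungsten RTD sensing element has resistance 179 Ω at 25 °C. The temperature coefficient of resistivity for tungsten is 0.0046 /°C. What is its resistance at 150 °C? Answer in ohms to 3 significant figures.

ΔT = 150 − 25 = 125 °C
R = R₀(1 + αΔT) = 179 × (1 + 0.0046×125) = 179 × 1.575 = 282 Ω

282 Ω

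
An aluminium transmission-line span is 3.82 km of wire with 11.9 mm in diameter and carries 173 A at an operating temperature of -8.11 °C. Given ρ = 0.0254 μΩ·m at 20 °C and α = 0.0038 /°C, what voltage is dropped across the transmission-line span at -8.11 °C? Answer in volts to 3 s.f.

ρ = 0.0254 μΩ·m = 2.54×10^-8 Ω·m
A = π(d/2)² = π(5.9500e-03 m)² = 1.112e-04 m²
R₍20₎ = ρL/A = (2.54×10^-8)(3820)/(1.112e-04) = 0.8724 Ω
R₍-8.11₎ = R₍20₎(1 + αΔT) = 0.8724 × (1 + 0.0038×-28.1) = 0.7792 Ω
V = IR = 173 × 0.7792 = 135 V

135 V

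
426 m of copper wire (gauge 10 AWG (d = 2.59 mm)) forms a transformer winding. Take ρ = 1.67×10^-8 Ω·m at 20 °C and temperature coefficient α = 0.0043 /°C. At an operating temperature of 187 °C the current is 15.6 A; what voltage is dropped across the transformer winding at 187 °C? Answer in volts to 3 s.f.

36.2 V

A = π(2.59/2 mm)² = π(1.2950e-03 m)² = 5.269e-06 m²
R₍20₎ = ρL/A = (1.67×10^-8)(426)/(5.269e-06) = 1.35 Ω
R₍187₎ = R₍20₎(1 + αΔT) = 1.35 × (1 + 0.0043×167) = 2.32 Ω
V = IR = 15.6 × 2.32 = 36.2 V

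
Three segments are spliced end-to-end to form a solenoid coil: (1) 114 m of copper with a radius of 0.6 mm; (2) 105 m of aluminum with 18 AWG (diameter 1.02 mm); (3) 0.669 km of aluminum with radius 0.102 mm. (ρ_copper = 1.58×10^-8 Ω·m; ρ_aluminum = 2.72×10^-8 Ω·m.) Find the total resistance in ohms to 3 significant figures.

Seg 1: A = πr² = π(6.0000e-04 m)² = 1.131e-06 m²
R_1 = (1.58×10^-8)(114)/(1.131e-06) = 1.593 Ω
Seg 2: A = π(1.02/2 mm)² = π(5.1000e-04 m)² = 8.171e-07 m²
R_2 = (2.72×10^-8)(105)/(8.171e-07) = 3.495 Ω
Seg 3: A = πr² = π(1.0200e-04 m)² = 3.269e-08 m²
R_3 = (2.72×10^-8)(669)/(3.269e-08) = 556.7 Ω
R_total = R_1 + R_2 + R_3 = 562 Ω

562 Ω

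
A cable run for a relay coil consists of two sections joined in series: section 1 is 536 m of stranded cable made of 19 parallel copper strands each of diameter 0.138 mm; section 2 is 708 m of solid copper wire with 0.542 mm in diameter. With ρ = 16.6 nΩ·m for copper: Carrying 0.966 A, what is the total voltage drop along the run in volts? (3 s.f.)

ρ = 16.6 nΩ·m = 1.66×10^-8 Ω·m
Section 1: A_strand = π(6.9000e-05)² = 1.496e-08 m²; R₁ = ρL/(N·A_s) = (1.66×10^-8)(536)/(19×1.496e-08) = 31.31 Ω
Section 2: A = π(d/2)² = π(2.7100e-04 m)² = 2.307e-07 m²
R₂ = (1.66×10^-8)(708)/(2.307e-07) = 50.94 Ω
R = R₁ + R₂ = 82.25 Ω
V = IR = 0.966 × 82.25 = 79.5 V

79.5 V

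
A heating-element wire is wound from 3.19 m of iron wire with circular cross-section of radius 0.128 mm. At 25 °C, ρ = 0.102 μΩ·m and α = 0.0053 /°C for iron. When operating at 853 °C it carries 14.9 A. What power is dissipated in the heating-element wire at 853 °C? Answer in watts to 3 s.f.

ρ = 0.102 μΩ·m = 1.02×10^-7 Ω·m
A = πr² = π(1.2800e-04 m)² = 5.147e-08 m²
R₍25₎ = ρL/A = (1.02×10^-7)(3.19)/(5.147e-08) = 6.322 Ω
R₍853₎ = R₍25₎(1 + αΔT) = 6.322 × (1 + 0.0053×828) = 34.06 Ω
P = I²R = (14.9)² × 34.06 = 7560 W

7560 W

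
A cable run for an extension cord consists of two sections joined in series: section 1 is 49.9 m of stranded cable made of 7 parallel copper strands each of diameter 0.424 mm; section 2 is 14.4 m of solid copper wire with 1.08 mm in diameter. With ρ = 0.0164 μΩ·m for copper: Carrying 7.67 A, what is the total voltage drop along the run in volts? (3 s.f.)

ρ = 0.0164 μΩ·m = 1.64×10^-8 Ω·m
Section 1: A_strand = π(2.1200e-04)² = 1.412e-07 m²; R₁ = ρL/(N·A_s) = (1.64×10^-8)(49.9)/(7×1.412e-07) = 0.828 Ω
Section 2: A = π(d/2)² = π(5.4000e-04 m)² = 9.161e-07 m²
R₂ = (1.64×10^-8)(14.4)/(9.161e-07) = 0.2578 Ω
R = R₁ + R₂ = 1.086 Ω
V = IR = 7.67 × 1.086 = 8.33 V

8.33 V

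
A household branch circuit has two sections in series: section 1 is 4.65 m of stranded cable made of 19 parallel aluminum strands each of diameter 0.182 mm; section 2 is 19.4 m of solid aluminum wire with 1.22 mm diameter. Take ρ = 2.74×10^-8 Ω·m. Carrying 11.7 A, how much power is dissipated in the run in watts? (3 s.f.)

97.5 W

Section 1: A_strand = π(9.1000e-05)² = 2.602e-08 m²; R₁ = ρL/(N·A_s) = (2.74×10^-8)(4.65)/(19×2.602e-08) = 0.2578 Ω
Section 2: A = π(d/2)² = π(6.1000e-04 m)² = 1.169e-06 m²
R₂ = (2.74×10^-8)(19.4)/(1.169e-06) = 0.4547 Ω
R = R₁ + R₂ = 0.7125 Ω
P = I²R = (11.7)² × 0.7125 = 97.5 W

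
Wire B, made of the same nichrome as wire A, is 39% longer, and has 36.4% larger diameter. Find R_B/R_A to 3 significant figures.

0.747

R ∝ L/d², so R_B/R_A = (1 + 39/100) × (1 + 36.4/100)⁻²
= 1.39 × 0.5375 = 0.747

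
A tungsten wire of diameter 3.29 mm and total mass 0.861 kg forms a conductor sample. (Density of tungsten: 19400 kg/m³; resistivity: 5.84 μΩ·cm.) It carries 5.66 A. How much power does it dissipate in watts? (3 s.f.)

1.15 W

ρ = 5.84 μΩ·cm = 5.84×10^-8 Ω·m
A = π(d/2)² = π(1.6450e-03 m)² = 8.5012e-06 m²
L = m/(density·A) = 0.861/(19400×8.5012e-06) = 5.221 m
R = ρL/A = (5.84×10^-8)(5.221)/(8.5012e-06) = 0.03586 Ω
P = I²R = (5.66)² × 0.03586 = 1.15 W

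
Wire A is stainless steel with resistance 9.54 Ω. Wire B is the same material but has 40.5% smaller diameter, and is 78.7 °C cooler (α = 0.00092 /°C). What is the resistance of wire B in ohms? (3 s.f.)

25.0 Ω

R ∝ ρL/d² with ρ ∝ (1+αΔT), so R_B/R_A = (1 − 40.5/100)⁻² × (1 − 0.00092×78.7)
= 2.825 × 0.9276 = 2.62
R_B = 2.62 × 9.54 = 25.0 Ω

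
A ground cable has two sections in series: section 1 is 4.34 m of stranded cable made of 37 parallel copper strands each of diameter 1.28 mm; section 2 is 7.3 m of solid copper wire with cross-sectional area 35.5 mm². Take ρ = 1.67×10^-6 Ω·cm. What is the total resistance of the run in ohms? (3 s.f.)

0.00496 Ω

ρ = 1.67×10^-6 Ω·cm = 1.67×10^-8 Ω·m
Section 1: A_strand = π(6.4000e-04)² = 1.287e-06 m²; R₁ = ρL/(N·A_s) = (1.67×10^-8)(4.34)/(37×1.287e-06) = 0.001522 Ω
Section 2: A = 35.5 mm² = 3.550e-05 m²
R₂ = (1.67×10^-8)(7.3)/(3.550e-05) = 0.003434 Ω
R = R₁ + R₂ = 0.00496 Ω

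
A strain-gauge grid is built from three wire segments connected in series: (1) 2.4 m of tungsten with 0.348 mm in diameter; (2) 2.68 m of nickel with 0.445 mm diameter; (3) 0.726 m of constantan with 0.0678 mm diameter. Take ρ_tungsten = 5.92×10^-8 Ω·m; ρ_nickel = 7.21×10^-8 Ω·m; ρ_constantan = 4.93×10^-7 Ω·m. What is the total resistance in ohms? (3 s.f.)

102 Ω

Seg 1: A = π(d/2)² = π(1.7400e-04 m)² = 9.511e-08 m²
R_1 = (5.92×10^-8)(2.4)/(9.511e-08) = 1.494 Ω
Seg 2: A = π(d/2)² = π(2.2250e-04 m)² = 1.555e-07 m²
R_2 = (7.21×10^-8)(2.68)/(1.555e-07) = 1.242 Ω
Seg 3: A = π(d/2)² = π(3.3900e-05 m)² = 3.610e-09 m²
R_3 = (4.93×10^-7)(0.726)/(3.610e-09) = 99.14 Ω
R_total = R_1 + R_2 + R_3 = 102 Ω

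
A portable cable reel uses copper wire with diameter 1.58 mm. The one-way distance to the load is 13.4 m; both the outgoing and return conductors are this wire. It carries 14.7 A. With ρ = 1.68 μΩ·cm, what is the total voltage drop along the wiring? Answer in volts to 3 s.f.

3.38 V

ρ = 1.68 μΩ·cm = 1.68×10^-8 Ω·m
A = π(d/2)² = π(7.9000e-04 m)² = 1.961e-06 m²
Total conductor length (both ways) L = 2 × 13.4 = 26.8 m
R = ρL/A = (1.68×10^-8)(26.8)/(1.961e-06) = 0.2296 Ω
V = IR = 14.7 × 0.2296 = 3.38 V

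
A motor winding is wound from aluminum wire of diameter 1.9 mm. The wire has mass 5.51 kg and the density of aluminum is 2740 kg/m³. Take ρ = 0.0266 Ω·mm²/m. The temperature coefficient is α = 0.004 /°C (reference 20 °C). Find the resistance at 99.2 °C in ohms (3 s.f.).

8.76 Ω

ρ = 0.0266 Ω·mm²/m = 2.66×10^-8 Ω·m
A = π(d/2)² = π(9.5000e-04 m)² = 2.8353e-06 m²
L = m/(density·A) = 5.51/(2740×2.8353e-06) = 709.3 m
R = ρL/A = (2.66×10^-8)(709.3)/(2.8353e-06) = 6.654 Ω
R(99.2 °C) = 6.654 × (1 + 0.004×79.2) = 8.76 Ω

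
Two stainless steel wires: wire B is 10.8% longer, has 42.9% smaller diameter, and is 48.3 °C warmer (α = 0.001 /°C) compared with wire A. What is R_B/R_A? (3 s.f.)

R ∝ ρL/d² with ρ ∝ (1+αΔT), so R_B/R_A = (1 + 10.8/100) × (1 − 42.9/100)⁻² × (1 + 0.001×48.3)
= 1.108 × 3.067 × 1.048 = 3.56

3.56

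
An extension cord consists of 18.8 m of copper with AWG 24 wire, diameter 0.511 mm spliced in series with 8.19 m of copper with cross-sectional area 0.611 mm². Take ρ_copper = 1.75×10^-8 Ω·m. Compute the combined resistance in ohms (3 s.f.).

Segment 1: A = π(0.511/2 mm)² = π(2.5550e-04 m)² = 2.051e-07 m²
R₁ = ρL/A = (1.75×10^-8)(18.8)/(2.051e-07) = 1.604 Ω
Segment 2: A = 0.611 mm² = 6.110e-07 m²
R₂ = (1.75×10^-8)(8.19)/(6.110e-07) = 0.2346 Ω
R = R₁ + R₂ = 1.84 Ω

1.84 Ω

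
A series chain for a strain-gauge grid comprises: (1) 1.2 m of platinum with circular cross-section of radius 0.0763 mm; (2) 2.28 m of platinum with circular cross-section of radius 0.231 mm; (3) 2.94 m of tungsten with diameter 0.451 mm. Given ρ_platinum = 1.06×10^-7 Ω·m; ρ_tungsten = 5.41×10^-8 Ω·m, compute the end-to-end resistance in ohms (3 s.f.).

Seg 1: A = πr² = π(7.6300e-05 m)² = 1.829e-08 m²
R_1 = (1.06×10^-7)(1.2)/(1.829e-08) = 6.955 Ω
Seg 2: A = πr² = π(2.3100e-04 m)² = 1.676e-07 m²
R_2 = (1.06×10^-7)(2.28)/(1.676e-07) = 1.442 Ω
Seg 3: A = π(d/2)² = π(2.2550e-04 m)² = 1.598e-07 m²
R_3 = (5.41×10^-8)(2.94)/(1.598e-07) = 0.9956 Ω
R_total = R_1 + R_2 + R_3 = 9.39 Ω

9.39 Ω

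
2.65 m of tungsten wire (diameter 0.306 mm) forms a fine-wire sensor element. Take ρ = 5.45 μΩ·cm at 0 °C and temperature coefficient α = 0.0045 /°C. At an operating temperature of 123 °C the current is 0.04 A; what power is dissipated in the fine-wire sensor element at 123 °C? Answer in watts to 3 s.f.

ρ = 5.45 μΩ·cm = 5.45×10^-8 Ω·m
A = π(d/2)² = π(1.5300e-04 m)² = 7.354e-08 m²
R₍0₎ = ρL/A = (5.45×10^-8)(2.65)/(7.354e-08) = 1.964 Ω
R₍123₎ = R₍0₎(1 + αΔT) = 1.964 × (1 + 0.0045×123) = 3.051 Ω
P = I²R = (0.04)² × 3.051 = 0.00488 W

0.00488 W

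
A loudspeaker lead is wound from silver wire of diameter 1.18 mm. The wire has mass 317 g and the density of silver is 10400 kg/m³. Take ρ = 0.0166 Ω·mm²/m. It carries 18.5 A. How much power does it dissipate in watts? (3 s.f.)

ρ = 0.0166 Ω·mm²/m = 1.66×10^-8 Ω·m
A = π(d/2)² = π(5.9000e-04 m)² = 1.0936e-06 m²
L = m/(density·A) = 0.317/(10400×1.0936e-06) = 27.87 m
R = ρL/A = (1.66×10^-8)(27.87)/(1.0936e-06) = 0.4231 Ω
P = I²R = (18.5)² × 0.4231 = 145 W

145 W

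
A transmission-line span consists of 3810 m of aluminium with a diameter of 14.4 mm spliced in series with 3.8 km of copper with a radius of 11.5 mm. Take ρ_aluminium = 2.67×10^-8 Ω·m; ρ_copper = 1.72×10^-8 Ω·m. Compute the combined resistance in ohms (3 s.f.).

0.782 Ω

Segment 1: A = π(d/2)² = π(7.2000e-03 m)² = 1.629e-04 m²
R₁ = ρL/A = (2.67×10^-8)(3810)/(1.629e-04) = 0.6246 Ω
Segment 2: A = πr² = π(1.1500e-02 m)² = 4.155e-04 m²
R₂ = (1.72×10^-8)(3800)/(4.155e-04) = 0.1573 Ω
R = R₁ + R₂ = 0.782 Ω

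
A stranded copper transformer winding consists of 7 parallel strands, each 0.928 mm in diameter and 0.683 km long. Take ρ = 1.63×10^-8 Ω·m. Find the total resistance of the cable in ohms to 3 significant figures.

A_strand = π(4.6400e-04 m)² = 6.764e-07 m²
R_strand = ρL/A = (1.63×10^-8)(683)/(6.764e-07) = 16.46 Ω
R_total = R_strand/N = 16.46/7 = 2.35 Ω

2.35 Ω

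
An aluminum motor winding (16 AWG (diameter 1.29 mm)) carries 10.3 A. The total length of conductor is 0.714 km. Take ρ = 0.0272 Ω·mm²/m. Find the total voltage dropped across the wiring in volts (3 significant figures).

153 V

ρ = 0.0272 Ω·mm²/m = 2.72×10^-8 Ω·m
A = π(1.29/2 mm)² = π(6.4500e-04 m)² = 1.307e-06 m²
R = ρL/A = (2.72×10^-8)(714)/(1.307e-06) = 14.86 Ω
V = IR = 10.3 × 14.86 = 153 V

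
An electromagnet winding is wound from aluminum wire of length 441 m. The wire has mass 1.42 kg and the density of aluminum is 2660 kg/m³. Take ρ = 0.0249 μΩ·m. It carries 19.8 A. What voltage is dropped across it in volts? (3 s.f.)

180 V

ρ = 0.0249 μΩ·m = 2.49×10^-8 Ω·m
A = m/(density·L) = 1.42/(2660×441) = 1.2105e-06 m²
R = ρL/A = (2.49×10^-8)(441)/(1.2105e-06) = 9.071 Ω
V = IR = 19.8 × 9.071 = 180 V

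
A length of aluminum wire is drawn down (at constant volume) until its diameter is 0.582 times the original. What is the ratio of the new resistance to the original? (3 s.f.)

8.72

Volume constant ⇒ L' = L/r² with r = 0.582. R' = ρL'/A' = ρ(L/r²)/(πr²d₀²/4) = R/r⁴.
Factor = 8.72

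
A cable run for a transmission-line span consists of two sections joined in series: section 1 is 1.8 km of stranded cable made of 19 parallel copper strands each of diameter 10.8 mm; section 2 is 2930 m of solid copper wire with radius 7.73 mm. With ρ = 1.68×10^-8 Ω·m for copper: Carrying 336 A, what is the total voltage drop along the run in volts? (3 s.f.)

93.9 V

Section 1: A_strand = π(5.4000e-03)² = 9.161e-05 m²; R₁ = ρL/(N·A_s) = (1.68×10^-8)(1800)/(19×9.161e-05) = 0.01737 Ω
Section 2: A = πr² = π(7.7300e-03 m)² = 1.877e-04 m²
R₂ = (1.68×10^-8)(2930)/(1.877e-04) = 0.2622 Ω
R = R₁ + R₂ = 0.2796 Ω
V = IR = 336 × 0.2796 = 93.9 V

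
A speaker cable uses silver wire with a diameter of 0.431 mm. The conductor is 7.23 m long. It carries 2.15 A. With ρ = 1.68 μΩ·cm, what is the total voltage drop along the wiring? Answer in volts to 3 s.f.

ρ = 1.68 μΩ·cm = 1.68×10^-8 Ω·m
A = π(d/2)² = π(2.1550e-04 m)² = 1.459e-07 m²
R = ρL/A = (1.68×10^-8)(7.23)/(1.459e-07) = 0.8325 Ω
V = IR = 2.15 × 0.8325 = 1.79 V

1.79 V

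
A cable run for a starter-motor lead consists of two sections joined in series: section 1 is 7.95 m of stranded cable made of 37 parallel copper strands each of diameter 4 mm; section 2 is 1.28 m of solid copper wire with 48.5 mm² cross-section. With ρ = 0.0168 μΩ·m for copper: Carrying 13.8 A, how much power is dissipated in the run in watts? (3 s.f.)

ρ = 0.0168 μΩ·m = 1.68×10^-8 Ω·m
Section 1: A_strand = π(2.0000e-03)² = 1.257e-05 m²; R₁ = ρL/(N·A_s) = (1.68×10^-8)(7.95)/(37×1.257e-05) = 2.873×10^-4 Ω
Section 2: A = 48.5 mm² = 4.850e-05 m²
R₂ = (1.68×10^-8)(1.28)/(4.850e-05) = 4.434×10^-4 Ω
R = R₁ + R₂ = 7.306×10^-4 Ω
P = I²R = (13.8)² × 7.306×10^-4 = 0.139 W

0.139 W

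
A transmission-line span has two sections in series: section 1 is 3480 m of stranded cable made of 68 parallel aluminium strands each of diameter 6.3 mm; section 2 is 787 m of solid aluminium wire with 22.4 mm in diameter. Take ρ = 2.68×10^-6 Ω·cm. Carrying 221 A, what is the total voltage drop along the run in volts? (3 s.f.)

21.6 V

ρ = 2.68×10^-6 Ω·cm = 2.68×10^-8 Ω·m
Section 1: A_strand = π(3.1500e-03)² = 3.117e-05 m²; R₁ = ρL/(N·A_s) = (2.68×10^-8)(3480)/(68×3.117e-05) = 0.044 Ω
Section 2: A = π(d/2)² = π(1.1200e-02 m)² = 3.941e-04 m²
R₂ = (2.68×10^-8)(787)/(3.941e-04) = 0.05352 Ω
R = R₁ + R₂ = 0.09752 Ω
V = IR = 221 × 0.09752 = 21.6 V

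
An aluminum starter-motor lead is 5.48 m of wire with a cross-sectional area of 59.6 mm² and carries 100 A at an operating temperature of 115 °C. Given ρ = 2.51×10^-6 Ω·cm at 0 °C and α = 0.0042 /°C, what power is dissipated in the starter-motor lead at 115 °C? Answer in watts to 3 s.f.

34.2 W

ρ = 2.51×10^-6 Ω·cm = 2.51×10^-8 Ω·m
A = 59.6 mm² = 5.960e-05 m²
R₍0₎ = ρL/A = (2.51×10^-8)(5.48)/(5.960e-05) = 0.002308 Ω
R₍115₎ = R₍0₎(1 + αΔT) = 0.002308 × (1 + 0.0042×115) = 0.003423 Ω
P = I²R = (100)² × 0.003423 = 34.2 W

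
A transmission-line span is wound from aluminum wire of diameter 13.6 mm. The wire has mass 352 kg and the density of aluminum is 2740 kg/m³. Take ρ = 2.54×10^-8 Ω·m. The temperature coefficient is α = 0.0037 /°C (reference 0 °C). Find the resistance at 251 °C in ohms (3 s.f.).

A = π(d/2)² = π(6.8000e-03 m)² = 1.4527e-04 m²
L = m/(density·A) = 352/(2740×1.4527e-04) = 884.4 m
R = ρL/A = (2.54×10^-8)(884.4)/(1.4527e-04) = 0.1546 Ω
R(251 °C) = 0.1546 × (1 + 0.0037×251) = 0.298 Ω

0.298 Ω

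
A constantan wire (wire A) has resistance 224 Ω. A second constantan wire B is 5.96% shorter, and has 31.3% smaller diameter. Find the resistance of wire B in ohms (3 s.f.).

R ∝ L/d², so R_B/R_A = (1 − 5.96/100) × (1 − 31.3/100)⁻²
= 0.9404 × 2.119 = 1.992
R_B = 1.992 × 224 = 446 Ω

446 Ω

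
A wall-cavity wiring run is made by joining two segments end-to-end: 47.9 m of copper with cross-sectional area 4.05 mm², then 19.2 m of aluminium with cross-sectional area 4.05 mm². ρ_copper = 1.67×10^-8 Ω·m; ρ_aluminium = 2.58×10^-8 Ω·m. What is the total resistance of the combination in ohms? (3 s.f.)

Segment 1: A = 4.05 mm² = 4.050e-06 m²
R₁ = ρL/A = (1.67×10^-8)(47.9)/(4.050e-06) = 0.1975 Ω
R₂ = (2.58×10^-8)(19.2)/(4.050e-06) = 0.1223 Ω
R = R₁ + R₂ = 0.320 Ω

0.320 Ω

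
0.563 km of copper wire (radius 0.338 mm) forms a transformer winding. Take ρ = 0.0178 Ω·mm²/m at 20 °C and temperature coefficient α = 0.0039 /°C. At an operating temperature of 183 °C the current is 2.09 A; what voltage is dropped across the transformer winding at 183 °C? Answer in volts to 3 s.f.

95.5 V

ρ = 0.0178 Ω·mm²/m = 1.78×10^-8 Ω·m
A = πr² = π(3.3800e-04 m)² = 3.589e-07 m²
R₍20₎ = ρL/A = (1.78×10^-8)(563)/(3.589e-07) = 27.92 Ω
R₍183₎ = R₍20₎(1 + αΔT) = 27.92 × (1 + 0.0039×163) = 45.67 Ω
V = IR = 2.09 × 45.67 = 95.5 V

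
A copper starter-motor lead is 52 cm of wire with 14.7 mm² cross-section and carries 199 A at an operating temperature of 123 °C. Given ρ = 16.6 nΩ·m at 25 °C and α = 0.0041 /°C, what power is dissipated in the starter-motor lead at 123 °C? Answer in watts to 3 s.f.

32.6 W

ρ = 16.6 nΩ·m = 1.66×10^-8 Ω·m
A = 14.7 mm² = 1.470e-05 m²
R₍25₎ = ρL/A = (1.66×10^-8)(0.52)/(1.470e-05) = 5.872×10^-4 Ω
R₍123₎ = R₍25₎(1 + αΔT) = 5.872×10^-4 × (1 + 0.0041×98) = 8.232×10^-4 Ω
P = I²R = (199)² × 8.232×10^-4 = 32.6 W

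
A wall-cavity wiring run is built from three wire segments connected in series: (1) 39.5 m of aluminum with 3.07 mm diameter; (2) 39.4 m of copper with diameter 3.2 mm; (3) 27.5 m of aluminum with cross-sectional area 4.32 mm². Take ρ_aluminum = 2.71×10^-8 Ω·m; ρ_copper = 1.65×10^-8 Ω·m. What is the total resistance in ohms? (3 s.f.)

Seg 1: A = π(d/2)² = π(1.5350e-03 m)² = 7.402e-06 m²
R_1 = (2.71×10^-8)(39.5)/(7.402e-06) = 0.1446 Ω
Seg 2: A = π(d/2)² = π(1.6000e-03 m)² = 8.042e-06 m²
R_2 = (1.65×10^-8)(39.4)/(8.042e-06) = 0.08083 Ω
Seg 3: A = 4.32 mm² = 4.320e-06 m²
R_3 = (2.71×10^-8)(27.5)/(4.320e-06) = 0.1725 Ω
R_total = R_1 + R_2 + R_3 = 0.398 Ω

0.398 Ω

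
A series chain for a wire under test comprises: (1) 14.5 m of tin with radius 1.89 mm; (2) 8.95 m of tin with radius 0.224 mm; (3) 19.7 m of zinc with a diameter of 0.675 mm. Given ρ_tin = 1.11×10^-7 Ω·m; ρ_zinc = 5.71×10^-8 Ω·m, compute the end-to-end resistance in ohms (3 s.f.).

9.59 Ω

Seg 1: A = πr² = π(1.8900e-03 m)² = 1.122e-05 m²
R_1 = (1.11×10^-7)(14.5)/(1.122e-05) = 0.1434 Ω
Seg 2: A = πr² = π(2.2400e-04 m)² = 1.576e-07 m²
R_2 = (1.11×10^-7)(8.95)/(1.576e-07) = 6.302 Ω
Seg 3: A = π(d/2)² = π(3.3750e-04 m)² = 3.578e-07 m²
R_3 = (5.71×10^-8)(19.7)/(3.578e-07) = 3.143 Ω
R_total = R_1 + R_2 + R_3 = 9.59 Ω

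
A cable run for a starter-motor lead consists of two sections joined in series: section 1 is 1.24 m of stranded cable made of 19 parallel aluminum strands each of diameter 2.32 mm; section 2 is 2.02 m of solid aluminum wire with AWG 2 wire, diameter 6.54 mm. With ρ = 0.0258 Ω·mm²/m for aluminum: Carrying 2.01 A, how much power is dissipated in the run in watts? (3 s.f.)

0.00788 W

ρ = 0.0258 Ω·mm²/m = 2.58×10^-8 Ω·m
Section 1: A_strand = π(1.1600e-03)² = 4.227e-06 m²; R₁ = ρL/(N·A_s) = (2.58×10^-8)(1.24)/(19×4.227e-06) = 3.983×10^-4 Ω
Section 2: A = π(6.54/2 mm)² = π(3.2700e-03 m)² = 3.359e-05 m²
R₂ = (2.58×10^-8)(2.02)/(3.359e-05) = 0.001551 Ω
R = R₁ + R₂ = 0.00195 Ω
P = I²R = (2.01)² × 0.00195 = 0.00788 W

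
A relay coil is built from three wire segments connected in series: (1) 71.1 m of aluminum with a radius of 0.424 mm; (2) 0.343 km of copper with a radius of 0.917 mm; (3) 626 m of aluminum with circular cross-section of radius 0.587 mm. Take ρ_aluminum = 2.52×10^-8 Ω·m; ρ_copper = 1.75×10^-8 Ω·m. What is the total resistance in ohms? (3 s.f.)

Seg 1: A = πr² = π(4.2400e-04 m)² = 5.648e-07 m²
R_1 = (2.52×10^-8)(71.1)/(5.648e-07) = 3.172 Ω
Seg 2: A = πr² = π(9.1700e-04 m)² = 2.642e-06 m²
R_2 = (1.75×10^-8)(343)/(2.642e-06) = 2.272 Ω
Seg 3: A = πr² = π(5.8700e-04 m)² = 1.082e-06 m²
R_3 = (2.52×10^-8)(626)/(1.082e-06) = 14.57 Ω
R_total = R_1 + R_2 + R_3 = 20.0 Ω

20.0 Ω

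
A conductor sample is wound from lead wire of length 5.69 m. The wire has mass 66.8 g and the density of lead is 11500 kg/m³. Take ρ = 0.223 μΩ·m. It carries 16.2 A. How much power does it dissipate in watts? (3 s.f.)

326 W

ρ = 0.223 μΩ·m = 2.23×10^-7 Ω·m
A = m/(density·L) = 0.0668/(11500×5.69) = 1.0209e-06 m²
R = ρL/A = (2.23×10^-7)(5.69)/(1.0209e-06) = 1.243 Ω
P = I²R = (16.2)² × 1.243 = 326 W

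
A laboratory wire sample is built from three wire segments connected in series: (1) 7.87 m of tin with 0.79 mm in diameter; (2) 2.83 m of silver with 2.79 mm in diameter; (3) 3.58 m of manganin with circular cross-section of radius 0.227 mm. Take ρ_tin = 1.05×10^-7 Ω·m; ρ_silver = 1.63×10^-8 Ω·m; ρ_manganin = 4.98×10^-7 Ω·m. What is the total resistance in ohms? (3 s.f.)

12.7 Ω

Seg 1: A = π(d/2)² = π(3.9500e-04 m)² = 4.902e-07 m²
R_1 = (1.05×10^-7)(7.87)/(4.902e-07) = 1.686 Ω
Seg 2: A = π(d/2)² = π(1.3950e-03 m)² = 6.114e-06 m²
R_2 = (1.63×10^-8)(2.83)/(6.114e-06) = 0.007545 Ω
Seg 3: A = πr² = π(2.2700e-04 m)² = 1.619e-07 m²
R_3 = (4.98×10^-7)(3.58)/(1.619e-07) = 11.01 Ω
R_total = R_1 + R_2 + R_3 = 12.7 Ω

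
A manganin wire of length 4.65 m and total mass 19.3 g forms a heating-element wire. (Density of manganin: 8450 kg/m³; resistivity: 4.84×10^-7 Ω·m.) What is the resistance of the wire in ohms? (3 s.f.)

A = m/(density·L) = 0.0193/(8450×4.65) = 4.9119e-07 m²
R = ρL/A = (4.84×10^-7)(4.65)/(4.9119e-07) = 4.58 Ω

4.58 Ω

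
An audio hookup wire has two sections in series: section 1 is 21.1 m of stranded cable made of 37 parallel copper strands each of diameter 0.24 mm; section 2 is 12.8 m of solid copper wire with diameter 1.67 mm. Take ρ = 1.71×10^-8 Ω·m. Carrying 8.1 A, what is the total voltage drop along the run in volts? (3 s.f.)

Section 1: A_strand = π(1.2000e-04)² = 4.524e-08 m²; R₁ = ρL/(N·A_s) = (1.71×10^-8)(21.1)/(37×4.524e-08) = 0.2156 Ω
Section 2: A = π(d/2)² = π(8.3500e-04 m)² = 2.190e-06 m²
R₂ = (1.71×10^-8)(12.8)/(2.190e-06) = 0.09993 Ω
R = R₁ + R₂ = 0.3155 Ω
V = IR = 8.1 × 0.3155 = 2.56 V

2.56 V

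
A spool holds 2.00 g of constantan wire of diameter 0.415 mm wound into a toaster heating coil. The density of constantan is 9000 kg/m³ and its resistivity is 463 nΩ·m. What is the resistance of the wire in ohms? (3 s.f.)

5.62 Ω

ρ = 463 nΩ·m = 4.63×10^-7 Ω·m
A = π(d/2)² = π(2.0750e-04 m)² = 1.3527e-07 m²
L = m/(density·A) = 0.002/(9000×1.3527e-07) = 1.643 m
R = ρL/A = (4.63×10^-7)(1.643)/(1.3527e-07) = 5.62 Ω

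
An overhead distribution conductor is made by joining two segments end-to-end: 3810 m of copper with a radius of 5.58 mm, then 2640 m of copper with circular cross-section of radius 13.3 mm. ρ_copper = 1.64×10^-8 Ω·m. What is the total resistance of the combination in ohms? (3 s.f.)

Segment 1: A = πr² = π(5.5800e-03 m)² = 9.782e-05 m²
R₁ = ρL/A = (1.64×10^-8)(3810)/(9.782e-05) = 0.6388 Ω
Segment 2: A = πr² = π(1.3300e-02 m)² = 5.557e-04 m²
R₂ = (1.64×10^-8)(2640)/(5.557e-04) = 0.07791 Ω
R = R₁ + R₂ = 0.717 Ω

0.717 Ω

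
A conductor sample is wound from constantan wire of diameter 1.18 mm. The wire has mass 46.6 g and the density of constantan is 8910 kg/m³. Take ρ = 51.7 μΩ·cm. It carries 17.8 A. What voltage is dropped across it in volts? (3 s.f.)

ρ = 51.7 μΩ·cm = 5.17×10^-7 Ω·m
A = π(d/2)² = π(5.9000e-04 m)² = 1.0936e-06 m²
L = m/(density·A) = 0.0466/(8910×1.0936e-06) = 4.782 m
R = ρL/A = (5.17×10^-7)(4.782)/(1.0936e-06) = 2.261 Ω
V = IR = 17.8 × 2.261 = 40.2 V

40.2 V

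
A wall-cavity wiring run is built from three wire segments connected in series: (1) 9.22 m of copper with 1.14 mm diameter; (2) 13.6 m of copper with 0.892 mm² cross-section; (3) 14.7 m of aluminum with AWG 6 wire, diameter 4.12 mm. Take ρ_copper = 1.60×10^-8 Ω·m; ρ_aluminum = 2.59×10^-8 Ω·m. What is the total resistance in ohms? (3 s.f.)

Seg 1: A = π(d/2)² = π(5.7000e-04 m)² = 1.021e-06 m²
R_1 = (1.60×10^-8)(9.22)/(1.021e-06) = 0.1445 Ω
Seg 2: A = 0.892 mm² = 8.920e-07 m²
R_2 = (1.60×10^-8)(13.6)/(8.920e-07) = 0.2439 Ω
Seg 3: A = π(4.12/2 mm)² = π(2.0600e-03 m)² = 1.333e-05 m²
R_3 = (2.59×10^-8)(14.7)/(1.333e-05) = 0.02856 Ω
R_total = R_1 + R_2 + R_3 = 0.417 Ω

0.417 Ω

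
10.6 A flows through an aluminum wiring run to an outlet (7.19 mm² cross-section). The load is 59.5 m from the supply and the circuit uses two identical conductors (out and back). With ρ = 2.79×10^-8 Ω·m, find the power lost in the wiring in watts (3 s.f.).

A = 7.19 mm² = 7.190e-06 m²
Total conductor length (both ways) L = 2 × 59.5 = 119 m
R = ρL/A = (2.79×10^-8)(119)/(7.190e-06) = 0.4618 Ω
P = I²R = (10.6)² × 0.4618 = 51.9 W

51.9 W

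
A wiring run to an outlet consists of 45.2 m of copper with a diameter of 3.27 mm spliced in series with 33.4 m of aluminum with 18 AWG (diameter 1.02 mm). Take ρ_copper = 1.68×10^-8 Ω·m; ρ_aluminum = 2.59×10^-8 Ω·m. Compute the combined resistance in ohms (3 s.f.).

Segment 1: A = π(d/2)² = π(1.6350e-03 m)² = 8.398e-06 m²
R₁ = ρL/A = (1.68×10^-8)(45.2)/(8.398e-06) = 0.09042 Ω
Segment 2: A = π(1.02/2 mm)² = π(5.1000e-04 m)² = 8.171e-07 m²
R₂ = (2.59×10^-8)(33.4)/(8.171e-07) = 1.059 Ω
R = R₁ + R₂ = 1.15 Ω

1.15 Ω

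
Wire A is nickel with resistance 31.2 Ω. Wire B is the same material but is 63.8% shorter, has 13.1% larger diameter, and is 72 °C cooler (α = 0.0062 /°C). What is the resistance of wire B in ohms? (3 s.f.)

R ∝ ρL/d² with ρ ∝ (1+αΔT), so R_B/R_A = (1 − 63.8/100) × (1 + 13.1/100)⁻² × (1 − 0.0062×72)
= 0.362 × 0.7818 × 0.5536 = 0.1567
R_B = 0.1567 × 31.2 = 4.89 Ω

4.89 Ω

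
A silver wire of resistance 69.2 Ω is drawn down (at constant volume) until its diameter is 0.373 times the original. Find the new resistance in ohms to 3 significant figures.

3570 Ω

Volume constant ⇒ L' = L/r² with r = 0.373. R' = ρL'/A' = ρ(L/r²)/(πr²d₀²/4) = R/r⁴.
R' = 51.66 × 69.2 = 3570 Ω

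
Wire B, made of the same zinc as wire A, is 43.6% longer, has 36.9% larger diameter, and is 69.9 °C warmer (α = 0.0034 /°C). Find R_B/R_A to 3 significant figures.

0.948

R ∝ ρL/d² with ρ ∝ (1+αΔT), so R_B/R_A = (1 + 43.6/100) × (1 + 36.9/100)⁻² × (1 + 0.0034×69.9)
= 1.436 × 0.5336 × 1.238 = 0.948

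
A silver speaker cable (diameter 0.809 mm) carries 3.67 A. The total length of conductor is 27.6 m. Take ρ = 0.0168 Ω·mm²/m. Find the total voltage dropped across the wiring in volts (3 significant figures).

ρ = 0.0168 Ω·mm²/m = 1.68×10^-8 Ω·m
A = π(d/2)² = π(4.0450e-04 m)² = 5.140e-07 m²
R = ρL/A = (1.68×10^-8)(27.6)/(5.140e-07) = 0.9021 Ω
V = IR = 3.67 × 0.9021 = 3.31 V

3.31 V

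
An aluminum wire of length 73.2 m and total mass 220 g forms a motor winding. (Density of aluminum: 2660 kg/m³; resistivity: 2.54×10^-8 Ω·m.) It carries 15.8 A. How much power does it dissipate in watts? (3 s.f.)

A = m/(density·L) = 0.22/(2660×73.2) = 1.1299e-06 m²
R = ρL/A = (2.54×10^-8)(73.2)/(1.1299e-06) = 1.646 Ω
P = I²R = (15.8)² × 1.646 = 411 W

411 W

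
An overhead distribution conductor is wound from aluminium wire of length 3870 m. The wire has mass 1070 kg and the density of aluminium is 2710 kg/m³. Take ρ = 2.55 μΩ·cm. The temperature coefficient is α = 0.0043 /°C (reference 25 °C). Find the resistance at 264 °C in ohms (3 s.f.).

1.96 Ω

ρ = 2.55 μΩ·cm = 2.55×10^-8 Ω·m
A = m/(density·L) = 1070/(2710×3870) = 1.0202e-04 m²
R = ρL/A = (2.55×10^-8)(3870)/(1.0202e-04) = 0.9673 Ω
R(264 °C) = 0.9673 × (1 + 0.0043×239) = 1.96 Ω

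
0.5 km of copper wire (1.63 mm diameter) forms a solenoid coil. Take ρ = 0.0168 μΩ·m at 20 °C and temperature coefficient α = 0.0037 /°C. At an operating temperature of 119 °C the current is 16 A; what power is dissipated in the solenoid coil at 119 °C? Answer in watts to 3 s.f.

ρ = 0.0168 μΩ·m = 1.68×10^-8 Ω·m
A = π(d/2)² = π(8.1500e-04 m)² = 2.087e-06 m²
R₍20₎ = ρL/A = (1.68×10^-8)(500)/(2.087e-06) = 4.025 Ω
R₍119₎ = R₍20₎(1 + αΔT) = 4.025 × (1 + 0.0037×99) = 5.5 Ω
P = I²R = (16)² × 5.5 = 1410 W

1410 W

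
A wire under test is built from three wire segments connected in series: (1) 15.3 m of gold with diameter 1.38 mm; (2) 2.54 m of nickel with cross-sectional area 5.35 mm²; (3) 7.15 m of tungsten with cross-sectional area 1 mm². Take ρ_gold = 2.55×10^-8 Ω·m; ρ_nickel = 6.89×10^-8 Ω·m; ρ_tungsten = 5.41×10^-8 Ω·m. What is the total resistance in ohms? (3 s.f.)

Seg 1: A = π(d/2)² = π(6.9000e-04 m)² = 1.496e-06 m²
R_1 = (2.55×10^-8)(15.3)/(1.496e-06) = 0.2608 Ω
Seg 2: A = 5.35 mm² = 5.350e-06 m²
R_2 = (6.89×10^-8)(2.54)/(5.350e-06) = 0.03271 Ω
Seg 3: A = 1 mm² = 1.000e-06 m²
R_3 = (5.41×10^-8)(7.15)/(1.000e-06) = 0.3868 Ω
R_total = R_1 + R_2 + R_3 = 0.680 Ω

0.680 Ω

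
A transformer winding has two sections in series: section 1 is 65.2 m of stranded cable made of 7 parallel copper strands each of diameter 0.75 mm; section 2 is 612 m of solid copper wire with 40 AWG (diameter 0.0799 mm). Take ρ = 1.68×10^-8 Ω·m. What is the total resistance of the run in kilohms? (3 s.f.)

Section 1: A_strand = π(3.7500e-04)² = 4.418e-07 m²; R₁ = ρL/(N·A_s) = (1.68×10^-8)(65.2)/(7×4.418e-07) = 0.3542 Ω
Section 2: A = π(0.0799/2 mm)² = π(3.9950e-05 m)² = 5.014e-09 m²
R₂ = (1.68×10^-8)(612)/(5.014e-09) = 2051 Ω
R = R₁ + R₂ = 2.05 kΩ

2.05 kΩ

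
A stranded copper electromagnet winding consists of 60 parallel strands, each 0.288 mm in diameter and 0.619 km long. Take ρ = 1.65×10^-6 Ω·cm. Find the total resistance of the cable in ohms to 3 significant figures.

ρ = 1.65×10^-6 Ω·cm = 1.65×10^-8 Ω·m
A_strand = π(1.4400e-04 m)² = 6.514e-08 m²
R_strand = ρL/A = (1.65×10^-8)(619)/(6.514e-08) = 156.8 Ω
R_total = R_strand/N = 156.8/60 = 2.61 Ω

2.61 Ω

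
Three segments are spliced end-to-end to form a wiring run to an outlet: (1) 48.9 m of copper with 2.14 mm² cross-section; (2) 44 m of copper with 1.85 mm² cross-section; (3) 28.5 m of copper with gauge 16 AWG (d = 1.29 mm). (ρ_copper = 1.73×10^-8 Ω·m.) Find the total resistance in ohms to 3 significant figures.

Seg 1: A = 2.14 mm² = 2.140e-06 m²
R_1 = (1.73×10^-8)(48.9)/(2.140e-06) = 0.3953 Ω
Seg 2: A = 1.85 mm² = 1.850e-06 m²
R_2 = (1.73×10^-8)(44)/(1.850e-06) = 0.4115 Ω
Seg 3: A = π(1.29/2 mm)² = π(6.4500e-04 m)² = 1.307e-06 m²
R_3 = (1.73×10^-8)(28.5)/(1.307e-06) = 0.3772 Ω
R_total = R_1 + R_2 + R_3 = 1.18 Ω

1.18 Ω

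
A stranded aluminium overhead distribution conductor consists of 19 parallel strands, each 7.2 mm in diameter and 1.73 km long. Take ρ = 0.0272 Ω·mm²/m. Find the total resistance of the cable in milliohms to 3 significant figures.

ρ = 0.0272 Ω·mm²/m = 2.72×10^-8 Ω·m
A_strand = π(3.6000e-03 m)² = 4.072e-05 m²
R_strand = ρL/A = (2.72×10^-8)(1730)/(4.072e-05) = 1.156 Ω
R_total = R_strand/N = 1.156/19 = 60.8 mΩ

60.8 mΩ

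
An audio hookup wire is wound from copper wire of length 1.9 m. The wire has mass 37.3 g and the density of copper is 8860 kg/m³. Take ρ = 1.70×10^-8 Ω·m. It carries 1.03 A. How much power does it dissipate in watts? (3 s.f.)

A = m/(density·L) = 0.0373/(8860×1.9) = 2.2158e-06 m²
R = ρL/A = (1.70×10^-8)(1.9)/(2.2158e-06) = 0.01458 Ω
P = I²R = (1.03)² × 0.01458 = 0.0155 W

0.0155 W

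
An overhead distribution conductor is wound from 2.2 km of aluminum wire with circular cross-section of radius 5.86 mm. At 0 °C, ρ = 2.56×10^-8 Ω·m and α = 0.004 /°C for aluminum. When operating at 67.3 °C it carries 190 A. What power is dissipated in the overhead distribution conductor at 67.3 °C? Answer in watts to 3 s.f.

A = πr² = π(5.8600e-03 m)² = 1.079e-04 m²
R₍0₎ = ρL/A = (2.56×10^-8)(2200)/(1.079e-04) = 0.5221 Ω
R₍67.3₎ = R₍0₎(1 + αΔT) = 0.5221 × (1 + 0.004×67.3) = 0.6626 Ω
P = I²R = (190)² × 0.6626 = 23900 W

23900 W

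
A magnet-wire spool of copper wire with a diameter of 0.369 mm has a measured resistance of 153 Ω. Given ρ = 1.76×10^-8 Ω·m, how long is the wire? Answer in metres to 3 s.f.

A = π(d/2)² = π(1.8450e-04 m)² = 1.069e-07 m²
L = RA/ρ = (153)(1.069e-07)/(1.76×10^-8) = 930 m

930 m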